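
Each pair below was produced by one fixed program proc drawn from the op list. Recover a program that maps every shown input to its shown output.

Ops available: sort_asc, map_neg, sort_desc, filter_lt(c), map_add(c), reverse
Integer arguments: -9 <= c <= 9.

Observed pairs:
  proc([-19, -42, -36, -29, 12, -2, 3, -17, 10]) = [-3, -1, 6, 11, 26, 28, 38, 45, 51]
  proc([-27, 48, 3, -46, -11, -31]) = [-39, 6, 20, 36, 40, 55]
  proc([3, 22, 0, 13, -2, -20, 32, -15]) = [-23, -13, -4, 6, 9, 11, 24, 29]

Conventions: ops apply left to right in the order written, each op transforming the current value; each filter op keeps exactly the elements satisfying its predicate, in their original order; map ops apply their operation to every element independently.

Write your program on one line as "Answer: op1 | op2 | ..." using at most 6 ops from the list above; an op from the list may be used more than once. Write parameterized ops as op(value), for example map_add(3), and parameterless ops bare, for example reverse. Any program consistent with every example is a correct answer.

map_neg | map_add(9) | sort_desc | map_neg | reverse | map_neg

Check, running the answer program on each example:
  [-19, -42, -36, -29, 12, -2, 3, -17, 10] -> [19, 42, 36, 29, -12, 2, -3, 17, -10] -> [28, 51, 45, 38, -3, 11, 6, 26, -1] -> [51, 45, 38, 28, 26, 11, 6, -1, -3] -> [-51, -45, -38, -28, -26, -11, -6, 1, 3] -> [3, 1, -6, -11, -26, -28, -38, -45, -51] -> [-3, -1, 6, 11, 26, 28, 38, 45, 51]
  [-27, 48, 3, -46, -11, -31] -> [27, -48, -3, 46, 11, 31] -> [36, -39, 6, 55, 20, 40] -> [55, 40, 36, 20, 6, -39] -> [-55, -40, -36, -20, -6, 39] -> [39, -6, -20, -36, -40, -55] -> [-39, 6, 20, 36, 40, 55]
  [3, 22, 0, 13, -2, -20, 32, -15] -> [-3, -22, 0, -13, 2, 20, -32, 15] -> [6, -13, 9, -4, 11, 29, -23, 24] -> [29, 24, 11, 9, 6, -4, -13, -23] -> [-29, -24, -11, -9, -6, 4, 13, 23] -> [23, 13, 4, -6, -9, -11, -24, -29] -> [-23, -13, -4, 6, 9, 11, 24, 29]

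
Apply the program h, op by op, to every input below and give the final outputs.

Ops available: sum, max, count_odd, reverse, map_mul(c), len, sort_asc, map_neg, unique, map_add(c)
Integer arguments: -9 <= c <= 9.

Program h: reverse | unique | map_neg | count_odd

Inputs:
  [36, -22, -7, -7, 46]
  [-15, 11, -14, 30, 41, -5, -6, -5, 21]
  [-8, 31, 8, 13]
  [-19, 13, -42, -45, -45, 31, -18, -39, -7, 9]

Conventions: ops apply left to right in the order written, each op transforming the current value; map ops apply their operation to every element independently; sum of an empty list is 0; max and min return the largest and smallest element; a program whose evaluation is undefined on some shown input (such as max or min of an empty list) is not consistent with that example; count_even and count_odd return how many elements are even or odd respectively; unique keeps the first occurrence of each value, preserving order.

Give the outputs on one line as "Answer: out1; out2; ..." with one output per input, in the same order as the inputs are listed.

1; 5; 2; 7

Execution, op by op:
  [36, -22, -7, -7, 46] -> [46, -7, -7, -22, 36] -> [46, -7, -22, 36] -> [-46, 7, 22, -36] -> 1
  [-15, 11, -14, 30, 41, -5, -6, -5, 21] -> [21, -5, -6, -5, 41, 30, -14, 11, -15] -> [21, -5, -6, 41, 30, -14, 11, -15] -> [-21, 5, 6, -41, -30, 14, -11, 15] -> 5
  [-8, 31, 8, 13] -> [13, 8, 31, -8] -> [13, 8, 31, -8] -> [-13, -8, -31, 8] -> 2
  [-19, 13, -42, -45, -45, 31, -18, -39, -7, 9] -> [9, -7, -39, -18, 31, -45, -45, -42, 13, -19] -> [9, -7, -39, -18, 31, -45, -42, 13, -19] -> [-9, 7, 39, 18, -31, 45, 42, -13, 19] -> 7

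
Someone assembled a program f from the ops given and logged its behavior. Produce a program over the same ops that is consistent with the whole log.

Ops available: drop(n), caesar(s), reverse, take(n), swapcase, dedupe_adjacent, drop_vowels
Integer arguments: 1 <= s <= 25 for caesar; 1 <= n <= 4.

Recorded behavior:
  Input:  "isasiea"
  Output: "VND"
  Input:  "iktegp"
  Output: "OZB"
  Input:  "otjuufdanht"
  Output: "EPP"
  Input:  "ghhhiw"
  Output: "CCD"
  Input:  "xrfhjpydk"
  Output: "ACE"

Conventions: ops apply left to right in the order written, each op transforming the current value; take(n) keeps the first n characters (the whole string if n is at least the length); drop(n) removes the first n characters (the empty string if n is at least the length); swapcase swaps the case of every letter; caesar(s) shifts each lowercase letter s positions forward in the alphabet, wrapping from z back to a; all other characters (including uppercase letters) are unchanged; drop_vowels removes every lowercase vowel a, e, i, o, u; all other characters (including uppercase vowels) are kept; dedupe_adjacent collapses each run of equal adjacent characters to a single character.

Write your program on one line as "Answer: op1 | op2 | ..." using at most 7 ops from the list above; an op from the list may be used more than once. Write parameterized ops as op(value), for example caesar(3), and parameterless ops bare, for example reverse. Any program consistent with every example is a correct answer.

drop(2) | take(3) | reverse | caesar(21) | reverse | swapcase

Check, running the answer program on each example:
  "isasiea" -> "asiea" -> "asi" -> "isa" -> "dnv" -> "vnd" -> "VND"
  "iktegp" -> "tegp" -> "teg" -> "get" -> "bzo" -> "ozb" -> "OZB"
  "otjuufdanht" -> "juufdanht" -> "juu" -> "uuj" -> "ppe" -> "epp" -> "EPP"
  "ghhhiw" -> "hhiw" -> "hhi" -> "ihh" -> "dcc" -> "ccd" -> "CCD"
  "xrfhjpydk" -> "fhjpydk" -> "fhj" -> "jhf" -> "eca" -> "ace" -> "ACE"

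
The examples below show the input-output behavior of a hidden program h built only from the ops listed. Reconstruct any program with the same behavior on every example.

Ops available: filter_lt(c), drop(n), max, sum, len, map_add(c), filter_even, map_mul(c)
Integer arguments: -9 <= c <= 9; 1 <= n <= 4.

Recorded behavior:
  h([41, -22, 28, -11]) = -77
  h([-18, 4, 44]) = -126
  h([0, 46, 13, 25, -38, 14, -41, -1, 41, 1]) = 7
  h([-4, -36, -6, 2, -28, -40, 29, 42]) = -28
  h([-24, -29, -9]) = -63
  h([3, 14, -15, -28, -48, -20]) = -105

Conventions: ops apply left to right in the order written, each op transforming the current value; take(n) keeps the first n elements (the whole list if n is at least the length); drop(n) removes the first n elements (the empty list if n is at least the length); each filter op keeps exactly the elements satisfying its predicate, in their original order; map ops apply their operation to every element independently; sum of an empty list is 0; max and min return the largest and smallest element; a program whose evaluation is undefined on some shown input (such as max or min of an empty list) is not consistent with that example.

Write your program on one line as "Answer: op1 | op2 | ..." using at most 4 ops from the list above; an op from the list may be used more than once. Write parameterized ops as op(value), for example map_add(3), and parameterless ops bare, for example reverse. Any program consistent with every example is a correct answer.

map_mul(7) | filter_lt(8) | max

Check, running the answer program on each example:
  [41, -22, 28, -11] -> [287, -154, 196, -77] -> [-154, -77] -> -77
  [-18, 4, 44] -> [-126, 28, 308] -> [-126] -> -126
  [0, 46, 13, 25, -38, 14, -41, -1, 41, 1] -> [0, 322, 91, 175, -266, 98, -287, -7, 287, 7] -> [0, -266, -287, -7, 7] -> 7
  [-4, -36, -6, 2, -28, -40, 29, 42] -> [-28, -252, -42, 14, -196, -280, 203, 294] -> [-28, -252, -42, -196, -280] -> -28
  [-24, -29, -9] -> [-168, -203, -63] -> [-168, -203, -63] -> -63
  [3, 14, -15, -28, -48, -20] -> [21, 98, -105, -196, -336, -140] -> [-105, -196, -336, -140] -> -105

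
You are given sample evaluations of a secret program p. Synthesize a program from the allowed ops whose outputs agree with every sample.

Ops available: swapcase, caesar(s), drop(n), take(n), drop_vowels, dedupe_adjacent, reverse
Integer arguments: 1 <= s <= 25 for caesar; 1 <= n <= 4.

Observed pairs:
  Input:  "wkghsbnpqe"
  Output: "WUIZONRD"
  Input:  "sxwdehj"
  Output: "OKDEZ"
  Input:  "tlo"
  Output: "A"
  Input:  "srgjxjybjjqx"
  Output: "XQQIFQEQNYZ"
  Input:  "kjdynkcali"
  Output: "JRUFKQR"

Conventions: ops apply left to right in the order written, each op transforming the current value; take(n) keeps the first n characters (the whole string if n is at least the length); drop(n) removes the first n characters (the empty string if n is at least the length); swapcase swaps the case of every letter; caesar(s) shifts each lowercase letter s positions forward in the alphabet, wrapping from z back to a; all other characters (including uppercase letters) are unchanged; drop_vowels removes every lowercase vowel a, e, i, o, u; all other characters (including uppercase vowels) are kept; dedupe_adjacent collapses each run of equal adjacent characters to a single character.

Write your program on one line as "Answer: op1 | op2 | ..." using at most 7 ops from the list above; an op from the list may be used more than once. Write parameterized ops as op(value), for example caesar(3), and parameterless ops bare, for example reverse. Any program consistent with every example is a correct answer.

drop_vowels | reverse | caesar(16) | drop(1) | caesar(17) | swapcase

Check, running the answer program on each example:
  "wkghsbnpqe" -> "wkghsbnpq" -> "qpnbshgkw" -> "gfdrixwam" -> "fdrixwam" -> "wuizonrd" -> "WUIZONRD"
  "sxwdehj" -> "sxwdhj" -> "jhdwxs" -> "zxtmni" -> "xtmni" -> "okdez" -> "OKDEZ"
  "tlo" -> "tl" -> "lt" -> "bj" -> "j" -> "a" -> "A"
  "srgjxjybjjqx" -> "srgjxjybjjqx" -> "xqjjbyjxjgrs" -> "ngzzroznzwhi" -> "gzzroznzwhi" -> "xqqifqeqnyz" -> "XQQIFQEQNYZ"
  "kjdynkcali" -> "kjdynkcl" -> "lcknydjk" -> "bsadotza" -> "sadotza" -> "jrufkqr" -> "JRUFKQR"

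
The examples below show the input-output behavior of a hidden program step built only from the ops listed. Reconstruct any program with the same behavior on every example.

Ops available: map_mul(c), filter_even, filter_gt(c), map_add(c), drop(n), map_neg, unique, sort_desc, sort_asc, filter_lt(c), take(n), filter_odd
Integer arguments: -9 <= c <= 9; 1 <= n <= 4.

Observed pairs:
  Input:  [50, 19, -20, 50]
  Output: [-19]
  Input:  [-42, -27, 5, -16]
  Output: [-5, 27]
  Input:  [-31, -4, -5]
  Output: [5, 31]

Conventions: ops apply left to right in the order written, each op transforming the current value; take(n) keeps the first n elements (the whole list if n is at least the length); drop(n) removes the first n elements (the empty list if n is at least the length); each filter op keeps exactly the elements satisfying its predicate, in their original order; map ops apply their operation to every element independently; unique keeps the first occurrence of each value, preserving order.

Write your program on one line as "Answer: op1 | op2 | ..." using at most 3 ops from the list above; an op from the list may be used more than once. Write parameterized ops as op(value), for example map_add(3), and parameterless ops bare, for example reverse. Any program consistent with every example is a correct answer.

map_neg | filter_odd | sort_asc

Check, running the answer program on each example:
  [50, 19, -20, 50] -> [-50, -19, 20, -50] -> [-19] -> [-19]
  [-42, -27, 5, -16] -> [42, 27, -5, 16] -> [27, -5] -> [-5, 27]
  [-31, -4, -5] -> [31, 4, 5] -> [31, 5] -> [5, 31]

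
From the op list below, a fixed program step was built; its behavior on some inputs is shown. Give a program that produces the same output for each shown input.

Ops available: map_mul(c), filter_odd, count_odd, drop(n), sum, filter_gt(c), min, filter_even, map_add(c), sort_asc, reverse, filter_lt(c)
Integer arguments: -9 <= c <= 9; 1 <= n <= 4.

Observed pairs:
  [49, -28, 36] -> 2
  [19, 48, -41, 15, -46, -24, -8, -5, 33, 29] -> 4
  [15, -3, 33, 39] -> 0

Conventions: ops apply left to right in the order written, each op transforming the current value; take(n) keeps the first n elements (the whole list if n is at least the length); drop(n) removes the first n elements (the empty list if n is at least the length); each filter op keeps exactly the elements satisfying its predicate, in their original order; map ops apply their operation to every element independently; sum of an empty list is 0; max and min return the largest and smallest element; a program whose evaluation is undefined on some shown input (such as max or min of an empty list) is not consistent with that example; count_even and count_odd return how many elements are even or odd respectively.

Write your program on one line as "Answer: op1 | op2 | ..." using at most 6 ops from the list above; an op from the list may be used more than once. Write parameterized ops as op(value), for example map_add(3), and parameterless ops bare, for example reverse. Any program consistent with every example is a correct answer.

map_add(-3) | reverse | map_add(4) | reverse | sort_asc | count_odd

Check, running the answer program on each example:
  [49, -28, 36] -> [46, -31, 33] -> [33, -31, 46] -> [37, -27, 50] -> [50, -27, 37] -> [-27, 37, 50] -> 2
  [19, 48, -41, 15, -46, -24, -8, -5, 33, 29] -> [16, 45, -44, 12, -49, -27, -11, -8, 30, 26] -> [26, 30, -8, -11, -27, -49, 12, -44, 45, 16] -> [30, 34, -4, -7, -23, -45, 16, -40, 49, 20] -> [20, 49, -40, 16, -45, -23, -7, -4, 34, 30] -> [-45, -40, -23, -7, -4, 16, 20, 30, 34, 49] -> 4
  [15, -3, 33, 39] -> [12, -6, 30, 36] -> [36, 30, -6, 12] -> [40, 34, -2, 16] -> [16, -2, 34, 40] -> [-2, 16, 34, 40] -> 0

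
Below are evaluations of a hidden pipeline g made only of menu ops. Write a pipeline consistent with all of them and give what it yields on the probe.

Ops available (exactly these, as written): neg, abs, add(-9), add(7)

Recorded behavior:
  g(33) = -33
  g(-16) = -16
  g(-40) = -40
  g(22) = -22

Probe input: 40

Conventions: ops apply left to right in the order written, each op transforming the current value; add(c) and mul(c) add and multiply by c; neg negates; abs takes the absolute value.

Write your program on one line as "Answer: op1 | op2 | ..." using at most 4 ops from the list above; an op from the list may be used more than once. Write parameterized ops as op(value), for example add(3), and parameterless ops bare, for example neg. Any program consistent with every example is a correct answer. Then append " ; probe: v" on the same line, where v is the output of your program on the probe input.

neg | abs | neg ; probe: -40

Check, running the answer program on each example:
  33 -> -33 -> 33 -> -33
  -16 -> 16 -> 16 -> -16
  -40 -> 40 -> 40 -> -40
  22 -> -22 -> 22 -> -22
  probe: 40 -> -40 -> 40 -> -40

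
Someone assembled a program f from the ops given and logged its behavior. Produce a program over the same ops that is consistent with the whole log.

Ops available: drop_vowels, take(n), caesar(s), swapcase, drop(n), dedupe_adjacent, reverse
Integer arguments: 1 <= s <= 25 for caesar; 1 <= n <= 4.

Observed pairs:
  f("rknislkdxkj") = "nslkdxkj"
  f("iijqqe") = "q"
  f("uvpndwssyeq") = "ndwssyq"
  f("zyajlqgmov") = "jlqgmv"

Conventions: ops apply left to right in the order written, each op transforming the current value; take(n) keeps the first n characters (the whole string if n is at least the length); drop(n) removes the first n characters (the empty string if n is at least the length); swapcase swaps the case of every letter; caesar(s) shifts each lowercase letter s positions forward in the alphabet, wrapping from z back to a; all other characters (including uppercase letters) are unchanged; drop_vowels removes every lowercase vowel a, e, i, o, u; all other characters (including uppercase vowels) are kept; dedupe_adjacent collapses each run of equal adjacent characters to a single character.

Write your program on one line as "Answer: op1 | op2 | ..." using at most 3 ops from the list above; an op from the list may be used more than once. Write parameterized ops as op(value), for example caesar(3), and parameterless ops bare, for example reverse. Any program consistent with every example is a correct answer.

drop_vowels | drop(2)

Check, running the answer program on each example:
  "rknislkdxkj" -> "rknslkdxkj" -> "nslkdxkj"
  "iijqqe" -> "jqq" -> "q"
  "uvpndwssyeq" -> "vpndwssyq" -> "ndwssyq"
  "zyajlqgmov" -> "zyjlqgmv" -> "jlqgmv"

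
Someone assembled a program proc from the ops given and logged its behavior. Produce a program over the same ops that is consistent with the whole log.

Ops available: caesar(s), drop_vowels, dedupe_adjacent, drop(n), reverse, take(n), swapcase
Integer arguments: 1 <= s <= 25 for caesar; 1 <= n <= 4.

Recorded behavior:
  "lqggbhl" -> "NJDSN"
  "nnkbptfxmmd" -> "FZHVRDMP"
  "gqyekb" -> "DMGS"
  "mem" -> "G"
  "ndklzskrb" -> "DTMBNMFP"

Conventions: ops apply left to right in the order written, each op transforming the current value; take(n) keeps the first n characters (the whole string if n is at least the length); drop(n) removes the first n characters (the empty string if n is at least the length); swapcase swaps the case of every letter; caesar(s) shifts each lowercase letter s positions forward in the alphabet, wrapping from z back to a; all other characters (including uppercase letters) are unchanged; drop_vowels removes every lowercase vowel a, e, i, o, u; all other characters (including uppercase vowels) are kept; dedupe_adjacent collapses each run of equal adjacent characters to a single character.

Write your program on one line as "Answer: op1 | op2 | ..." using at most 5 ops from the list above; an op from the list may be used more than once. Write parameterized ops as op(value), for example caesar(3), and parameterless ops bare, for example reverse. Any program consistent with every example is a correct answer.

dedupe_adjacent | caesar(2) | reverse | drop_vowels | swapcase

Check, running the answer program on each example:
  "lqggbhl" -> "lqgbhl" -> "nsidjn" -> "njdisn" -> "njdsn" -> "NJDSN"
  "nnkbptfxmmd" -> "nkbptfxmd" -> "pmdrvhzof" -> "fozhvrdmp" -> "fzhvrdmp" -> "FZHVRDMP"
  "gqyekb" -> "gqyekb" -> "isagmd" -> "dmgasi" -> "dmgs" -> "DMGS"
  "mem" -> "mem" -> "ogo" -> "ogo" -> "g" -> "G"
  "ndklzskrb" -> "ndklzskrb" -> "pfmnbumtd" -> "dtmubnmfp" -> "dtmbnmfp" -> "DTMBNMFP"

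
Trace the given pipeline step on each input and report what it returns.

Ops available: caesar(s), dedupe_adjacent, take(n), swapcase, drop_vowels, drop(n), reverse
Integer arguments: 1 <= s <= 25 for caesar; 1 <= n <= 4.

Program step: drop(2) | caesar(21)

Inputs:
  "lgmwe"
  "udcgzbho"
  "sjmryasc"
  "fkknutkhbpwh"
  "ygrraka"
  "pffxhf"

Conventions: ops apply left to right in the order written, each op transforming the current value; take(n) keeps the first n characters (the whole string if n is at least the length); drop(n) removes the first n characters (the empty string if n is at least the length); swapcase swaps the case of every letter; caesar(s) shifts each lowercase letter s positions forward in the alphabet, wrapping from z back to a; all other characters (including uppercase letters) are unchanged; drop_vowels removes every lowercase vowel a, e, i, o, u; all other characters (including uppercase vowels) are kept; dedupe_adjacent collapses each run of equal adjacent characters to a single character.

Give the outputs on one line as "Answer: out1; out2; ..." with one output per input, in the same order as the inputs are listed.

"hrz"; "xbuwcj"; "hmtvnx"; "fipofcwkrc"; "mmvfv"; "asca"

Execution, op by op:
  "lgmwe" -> "mwe" -> "hrz"
  "udcgzbho" -> "cgzbho" -> "xbuwcj"
  "sjmryasc" -> "mryasc" -> "hmtvnx"
  "fkknutkhbpwh" -> "knutkhbpwh" -> "fipofcwkrc"
  "ygrraka" -> "rraka" -> "mmvfv"
  "pffxhf" -> "fxhf" -> "asca"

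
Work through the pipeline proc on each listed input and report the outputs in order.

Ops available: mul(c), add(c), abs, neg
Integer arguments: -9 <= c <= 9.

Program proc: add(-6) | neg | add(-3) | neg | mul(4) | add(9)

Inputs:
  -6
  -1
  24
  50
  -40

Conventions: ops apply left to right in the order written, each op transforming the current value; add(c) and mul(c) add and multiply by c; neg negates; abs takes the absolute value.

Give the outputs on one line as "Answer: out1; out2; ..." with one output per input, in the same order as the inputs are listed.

-27; -7; 93; 197; -163

Execution, op by op:
  -6 -> -12 -> 12 -> 9 -> -9 -> -36 -> -27
  -1 -> -7 -> 7 -> 4 -> -4 -> -16 -> -7
  24 -> 18 -> -18 -> -21 -> 21 -> 84 -> 93
  50 -> 44 -> -44 -> -47 -> 47 -> 188 -> 197
  -40 -> -46 -> 46 -> 43 -> -43 -> -172 -> -163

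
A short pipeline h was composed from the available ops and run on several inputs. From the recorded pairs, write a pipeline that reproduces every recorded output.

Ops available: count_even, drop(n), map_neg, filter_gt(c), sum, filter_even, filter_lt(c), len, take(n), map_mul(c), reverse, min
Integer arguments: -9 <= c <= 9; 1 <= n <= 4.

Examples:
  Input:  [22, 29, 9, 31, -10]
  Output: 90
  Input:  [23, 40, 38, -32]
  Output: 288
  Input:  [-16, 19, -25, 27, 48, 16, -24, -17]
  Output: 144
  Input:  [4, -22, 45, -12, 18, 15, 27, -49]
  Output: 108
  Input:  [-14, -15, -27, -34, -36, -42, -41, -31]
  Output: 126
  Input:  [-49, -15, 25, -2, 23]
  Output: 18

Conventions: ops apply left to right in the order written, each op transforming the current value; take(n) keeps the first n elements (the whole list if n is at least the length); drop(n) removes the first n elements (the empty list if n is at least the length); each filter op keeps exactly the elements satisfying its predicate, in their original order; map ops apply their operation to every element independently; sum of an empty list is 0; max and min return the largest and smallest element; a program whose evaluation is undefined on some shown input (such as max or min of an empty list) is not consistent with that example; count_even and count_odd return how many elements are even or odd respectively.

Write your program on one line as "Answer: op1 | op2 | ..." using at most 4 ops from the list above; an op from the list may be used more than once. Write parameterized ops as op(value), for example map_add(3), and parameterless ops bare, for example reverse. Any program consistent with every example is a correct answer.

map_mul(9) | filter_lt(-5) | map_neg | min

Check, running the answer program on each example:
  [22, 29, 9, 31, -10] -> [198, 261, 81, 279, -90] -> [-90] -> [90] -> 90
  [23, 40, 38, -32] -> [207, 360, 342, -288] -> [-288] -> [288] -> 288
  [-16, 19, -25, 27, 48, 16, -24, -17] -> [-144, 171, -225, 243, 432, 144, -216, -153] -> [-144, -225, -216, -153] -> [144, 225, 216, 153] -> 144
  [4, -22, 45, -12, 18, 15, 27, -49] -> [36, -198, 405, -108, 162, 135, 243, -441] -> [-198, -108, -441] -> [198, 108, 441] -> 108
  [-14, -15, -27, -34, -36, -42, -41, -31] -> [-126, -135, -243, -306, -324, -378, -369, -279] -> [-126, -135, -243, -306, -324, -378, -369, -279] -> [126, 135, 243, 306, 324, 378, 369, 279] -> 126
  [-49, -15, 25, -2, 23] -> [-441, -135, 225, -18, 207] -> [-441, -135, -18] -> [441, 135, 18] -> 18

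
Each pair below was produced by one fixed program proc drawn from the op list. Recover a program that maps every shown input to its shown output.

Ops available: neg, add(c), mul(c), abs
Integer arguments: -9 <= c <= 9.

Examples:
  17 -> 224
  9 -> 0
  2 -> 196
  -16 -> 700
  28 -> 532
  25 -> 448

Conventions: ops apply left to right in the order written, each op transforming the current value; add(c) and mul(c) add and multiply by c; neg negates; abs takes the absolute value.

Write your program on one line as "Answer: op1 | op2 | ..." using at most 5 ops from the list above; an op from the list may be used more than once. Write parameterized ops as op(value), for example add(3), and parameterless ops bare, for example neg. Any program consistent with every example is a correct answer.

add(-9) | mul(-7) | mul(4) | abs

Check, running the answer program on each example:
  17 -> 8 -> -56 -> -224 -> 224
  9 -> 0 -> 0 -> 0 -> 0
  2 -> -7 -> 49 -> 196 -> 196
  -16 -> -25 -> 175 -> 700 -> 700
  28 -> 19 -> -133 -> -532 -> 532
  25 -> 16 -> -112 -> -448 -> 448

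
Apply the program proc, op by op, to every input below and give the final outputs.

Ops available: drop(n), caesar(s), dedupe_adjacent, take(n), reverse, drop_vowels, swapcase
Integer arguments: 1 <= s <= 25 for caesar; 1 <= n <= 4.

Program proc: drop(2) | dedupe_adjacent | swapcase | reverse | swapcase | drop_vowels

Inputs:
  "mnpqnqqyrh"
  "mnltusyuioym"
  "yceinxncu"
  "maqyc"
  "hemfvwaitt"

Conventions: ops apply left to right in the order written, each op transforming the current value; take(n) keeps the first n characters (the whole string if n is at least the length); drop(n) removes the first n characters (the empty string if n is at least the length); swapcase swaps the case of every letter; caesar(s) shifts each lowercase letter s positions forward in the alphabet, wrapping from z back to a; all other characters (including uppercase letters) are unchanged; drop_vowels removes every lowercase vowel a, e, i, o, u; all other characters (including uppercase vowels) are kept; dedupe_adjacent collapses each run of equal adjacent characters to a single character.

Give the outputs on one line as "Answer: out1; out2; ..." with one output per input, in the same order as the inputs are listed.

"hryqnqp"; "myystl"; "cnxn"; "cyq"; "twvfm"

Execution, op by op:
  "mnpqnqqyrh" -> "pqnqqyrh" -> "pqnqyrh" -> "PQNQYRH" -> "HRYQNQP" -> "hryqnqp" -> "hryqnqp"
  "mnltusyuioym" -> "ltusyuioym" -> "ltusyuioym" -> "LTUSYUIOYM" -> "MYOIUYSUTL" -> "myoiuysutl" -> "myystl"
  "yceinxncu" -> "einxncu" -> "einxncu" -> "EINXNCU" -> "UCNXNIE" -> "ucnxnie" -> "cnxn"
  "maqyc" -> "qyc" -> "qyc" -> "QYC" -> "CYQ" -> "cyq" -> "cyq"
  "hemfvwaitt" -> "mfvwaitt" -> "mfvwait" -> "MFVWAIT" -> "TIAWVFM" -> "tiawvfm" -> "twvfm"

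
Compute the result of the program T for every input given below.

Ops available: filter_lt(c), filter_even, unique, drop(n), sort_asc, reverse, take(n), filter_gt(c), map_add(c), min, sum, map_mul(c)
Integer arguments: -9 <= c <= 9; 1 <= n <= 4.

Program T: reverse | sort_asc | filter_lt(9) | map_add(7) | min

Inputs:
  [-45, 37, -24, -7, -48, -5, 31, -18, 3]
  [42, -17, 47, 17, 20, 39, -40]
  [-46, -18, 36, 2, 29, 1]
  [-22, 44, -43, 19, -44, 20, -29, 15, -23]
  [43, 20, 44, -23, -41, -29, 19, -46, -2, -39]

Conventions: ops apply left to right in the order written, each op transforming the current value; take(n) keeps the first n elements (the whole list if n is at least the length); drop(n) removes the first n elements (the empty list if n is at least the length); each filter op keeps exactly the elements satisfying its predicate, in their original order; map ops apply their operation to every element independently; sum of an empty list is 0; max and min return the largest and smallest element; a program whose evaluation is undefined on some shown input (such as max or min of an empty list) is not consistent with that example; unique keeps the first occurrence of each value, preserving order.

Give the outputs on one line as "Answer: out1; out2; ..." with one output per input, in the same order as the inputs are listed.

-41; -33; -39; -37; -39

Execution, op by op:
  [-45, 37, -24, -7, -48, -5, 31, -18, 3] -> [3, -18, 31, -5, -48, -7, -24, 37, -45] -> [-48, -45, -24, -18, -7, -5, 3, 31, 37] -> [-48, -45, -24, -18, -7, -5, 3] -> [-41, -38, -17, -11, 0, 2, 10] -> -41
  [42, -17, 47, 17, 20, 39, -40] -> [-40, 39, 20, 17, 47, -17, 42] -> [-40, -17, 17, 20, 39, 42, 47] -> [-40, -17] -> [-33, -10] -> -33
  [-46, -18, 36, 2, 29, 1] -> [1, 29, 2, 36, -18, -46] -> [-46, -18, 1, 2, 29, 36] -> [-46, -18, 1, 2] -> [-39, -11, 8, 9] -> -39
  [-22, 44, -43, 19, -44, 20, -29, 15, -23] -> [-23, 15, -29, 20, -44, 19, -43, 44, -22] -> [-44, -43, -29, -23, -22, 15, 19, 20, 44] -> [-44, -43, -29, -23, -22] -> [-37, -36, -22, -16, -15] -> -37
  [43, 20, 44, -23, -41, -29, 19, -46, -2, -39] -> [-39, -2, -46, 19, -29, -41, -23, 44, 20, 43] -> [-46, -41, -39, -29, -23, -2, 19, 20, 43, 44] -> [-46, -41, -39, -29, -23, -2] -> [-39, -34, -32, -22, -16, 5] -> -39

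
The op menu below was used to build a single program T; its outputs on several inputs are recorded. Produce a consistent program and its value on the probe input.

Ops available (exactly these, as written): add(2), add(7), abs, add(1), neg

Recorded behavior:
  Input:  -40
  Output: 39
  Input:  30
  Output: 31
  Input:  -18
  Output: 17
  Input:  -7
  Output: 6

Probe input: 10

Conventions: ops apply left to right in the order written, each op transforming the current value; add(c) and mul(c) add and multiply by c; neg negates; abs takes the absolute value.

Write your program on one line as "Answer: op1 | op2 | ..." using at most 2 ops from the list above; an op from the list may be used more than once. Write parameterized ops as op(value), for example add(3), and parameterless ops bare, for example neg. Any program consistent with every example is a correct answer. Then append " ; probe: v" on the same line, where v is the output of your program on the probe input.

add(1) | abs ; probe: 11

Check, running the answer program on each example:
  -40 -> -39 -> 39
  30 -> 31 -> 31
  -18 -> -17 -> 17
  -7 -> -6 -> 6
  probe: 10 -> 11 -> 11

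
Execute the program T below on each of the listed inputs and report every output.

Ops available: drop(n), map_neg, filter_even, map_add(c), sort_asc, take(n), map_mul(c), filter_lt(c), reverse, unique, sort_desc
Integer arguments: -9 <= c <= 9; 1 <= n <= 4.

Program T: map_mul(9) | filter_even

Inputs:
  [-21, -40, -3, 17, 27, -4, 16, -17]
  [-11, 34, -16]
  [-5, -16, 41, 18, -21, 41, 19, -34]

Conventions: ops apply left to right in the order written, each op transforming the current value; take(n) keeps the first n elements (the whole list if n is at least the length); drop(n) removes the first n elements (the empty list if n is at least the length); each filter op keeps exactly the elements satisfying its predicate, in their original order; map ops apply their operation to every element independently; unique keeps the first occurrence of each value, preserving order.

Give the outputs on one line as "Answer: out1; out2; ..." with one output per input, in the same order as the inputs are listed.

[-360, -36, 144]; [306, -144]; [-144, 162, -306]

Execution, op by op:
  [-21, -40, -3, 17, 27, -4, 16, -17] -> [-189, -360, -27, 153, 243, -36, 144, -153] -> [-360, -36, 144]
  [-11, 34, -16] -> [-99, 306, -144] -> [306, -144]
  [-5, -16, 41, 18, -21, 41, 19, -34] -> [-45, -144, 369, 162, -189, 369, 171, -306] -> [-144, 162, -306]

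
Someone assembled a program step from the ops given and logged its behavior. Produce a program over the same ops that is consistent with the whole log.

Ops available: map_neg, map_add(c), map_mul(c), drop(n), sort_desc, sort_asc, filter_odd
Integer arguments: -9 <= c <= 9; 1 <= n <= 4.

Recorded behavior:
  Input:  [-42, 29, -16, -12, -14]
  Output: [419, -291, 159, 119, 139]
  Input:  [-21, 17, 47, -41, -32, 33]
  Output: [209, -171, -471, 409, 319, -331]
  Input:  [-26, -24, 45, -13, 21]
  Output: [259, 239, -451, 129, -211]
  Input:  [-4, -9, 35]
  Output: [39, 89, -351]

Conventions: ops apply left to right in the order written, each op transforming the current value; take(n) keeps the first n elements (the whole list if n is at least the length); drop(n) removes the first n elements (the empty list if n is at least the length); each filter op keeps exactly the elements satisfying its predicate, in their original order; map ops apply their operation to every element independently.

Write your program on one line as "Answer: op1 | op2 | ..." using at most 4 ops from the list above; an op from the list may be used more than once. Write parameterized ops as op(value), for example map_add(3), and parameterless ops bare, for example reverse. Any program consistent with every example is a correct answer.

map_mul(5) | map_mul(-2) | map_add(-1)

Check, running the answer program on each example:
  [-42, 29, -16, -12, -14] -> [-210, 145, -80, -60, -70] -> [420, -290, 160, 120, 140] -> [419, -291, 159, 119, 139]
  [-21, 17, 47, -41, -32, 33] -> [-105, 85, 235, -205, -160, 165] -> [210, -170, -470, 410, 320, -330] -> [209, -171, -471, 409, 319, -331]
  [-26, -24, 45, -13, 21] -> [-130, -120, 225, -65, 105] -> [260, 240, -450, 130, -210] -> [259, 239, -451, 129, -211]
  [-4, -9, 35] -> [-20, -45, 175] -> [40, 90, -350] -> [39, 89, -351]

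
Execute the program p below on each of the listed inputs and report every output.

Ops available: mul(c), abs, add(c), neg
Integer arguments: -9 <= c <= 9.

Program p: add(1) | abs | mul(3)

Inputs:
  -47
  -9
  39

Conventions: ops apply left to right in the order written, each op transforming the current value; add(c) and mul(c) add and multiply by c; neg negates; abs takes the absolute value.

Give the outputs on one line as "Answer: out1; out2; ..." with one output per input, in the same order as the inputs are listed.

Execution, op by op:
  -47 -> -46 -> 46 -> 138
  -9 -> -8 -> 8 -> 24
  39 -> 40 -> 40 -> 120

138; 24; 120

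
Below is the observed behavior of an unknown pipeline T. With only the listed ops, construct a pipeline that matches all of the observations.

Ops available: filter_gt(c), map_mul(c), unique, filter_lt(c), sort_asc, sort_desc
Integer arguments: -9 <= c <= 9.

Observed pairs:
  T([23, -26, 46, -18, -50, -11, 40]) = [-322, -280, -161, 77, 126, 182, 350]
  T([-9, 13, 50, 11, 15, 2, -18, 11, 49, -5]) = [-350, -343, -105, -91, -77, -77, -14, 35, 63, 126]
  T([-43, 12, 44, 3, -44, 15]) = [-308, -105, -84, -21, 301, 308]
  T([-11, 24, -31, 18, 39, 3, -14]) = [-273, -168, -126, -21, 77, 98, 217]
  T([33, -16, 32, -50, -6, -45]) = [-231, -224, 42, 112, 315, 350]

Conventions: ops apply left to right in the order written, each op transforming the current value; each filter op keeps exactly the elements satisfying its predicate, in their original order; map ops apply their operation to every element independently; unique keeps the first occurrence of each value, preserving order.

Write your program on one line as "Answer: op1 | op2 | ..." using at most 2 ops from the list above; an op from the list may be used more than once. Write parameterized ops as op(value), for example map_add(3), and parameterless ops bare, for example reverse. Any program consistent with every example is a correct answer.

sort_desc | map_mul(-7)

Check, running the answer program on each example:
  [23, -26, 46, -18, -50, -11, 40] -> [46, 40, 23, -11, -18, -26, -50] -> [-322, -280, -161, 77, 126, 182, 350]
  [-9, 13, 50, 11, 15, 2, -18, 11, 49, -5] -> [50, 49, 15, 13, 11, 11, 2, -5, -9, -18] -> [-350, -343, -105, -91, -77, -77, -14, 35, 63, 126]
  [-43, 12, 44, 3, -44, 15] -> [44, 15, 12, 3, -43, -44] -> [-308, -105, -84, -21, 301, 308]
  [-11, 24, -31, 18, 39, 3, -14] -> [39, 24, 18, 3, -11, -14, -31] -> [-273, -168, -126, -21, 77, 98, 217]
  [33, -16, 32, -50, -6, -45] -> [33, 32, -6, -16, -45, -50] -> [-231, -224, 42, 112, 315, 350]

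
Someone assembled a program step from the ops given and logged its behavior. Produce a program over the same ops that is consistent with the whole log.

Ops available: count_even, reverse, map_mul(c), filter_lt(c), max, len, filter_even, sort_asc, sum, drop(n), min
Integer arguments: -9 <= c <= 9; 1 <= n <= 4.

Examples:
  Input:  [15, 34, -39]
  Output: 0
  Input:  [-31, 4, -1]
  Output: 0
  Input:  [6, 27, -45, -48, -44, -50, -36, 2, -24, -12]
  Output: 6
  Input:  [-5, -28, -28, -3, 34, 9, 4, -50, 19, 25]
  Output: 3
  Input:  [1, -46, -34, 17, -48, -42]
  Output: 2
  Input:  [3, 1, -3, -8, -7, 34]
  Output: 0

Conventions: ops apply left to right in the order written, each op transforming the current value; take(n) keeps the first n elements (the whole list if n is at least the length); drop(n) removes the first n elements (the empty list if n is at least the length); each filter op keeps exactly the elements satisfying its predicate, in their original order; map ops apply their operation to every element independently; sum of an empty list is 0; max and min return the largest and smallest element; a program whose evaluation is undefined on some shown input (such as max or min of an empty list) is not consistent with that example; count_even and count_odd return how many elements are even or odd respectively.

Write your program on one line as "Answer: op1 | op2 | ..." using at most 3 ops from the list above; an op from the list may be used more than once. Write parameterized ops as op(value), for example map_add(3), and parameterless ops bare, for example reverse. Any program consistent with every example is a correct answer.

filter_even | drop(2) | count_even

Check, running the answer program on each example:
  [15, 34, -39] -> [34] -> [] -> 0
  [-31, 4, -1] -> [4] -> [] -> 0
  [6, 27, -45, -48, -44, -50, -36, 2, -24, -12] -> [6, -48, -44, -50, -36, 2, -24, -12] -> [-44, -50, -36, 2, -24, -12] -> 6
  [-5, -28, -28, -3, 34, 9, 4, -50, 19, 25] -> [-28, -28, 34, 4, -50] -> [34, 4, -50] -> 3
  [1, -46, -34, 17, -48, -42] -> [-46, -34, -48, -42] -> [-48, -42] -> 2
  [3, 1, -3, -8, -7, 34] -> [-8, 34] -> [] -> 0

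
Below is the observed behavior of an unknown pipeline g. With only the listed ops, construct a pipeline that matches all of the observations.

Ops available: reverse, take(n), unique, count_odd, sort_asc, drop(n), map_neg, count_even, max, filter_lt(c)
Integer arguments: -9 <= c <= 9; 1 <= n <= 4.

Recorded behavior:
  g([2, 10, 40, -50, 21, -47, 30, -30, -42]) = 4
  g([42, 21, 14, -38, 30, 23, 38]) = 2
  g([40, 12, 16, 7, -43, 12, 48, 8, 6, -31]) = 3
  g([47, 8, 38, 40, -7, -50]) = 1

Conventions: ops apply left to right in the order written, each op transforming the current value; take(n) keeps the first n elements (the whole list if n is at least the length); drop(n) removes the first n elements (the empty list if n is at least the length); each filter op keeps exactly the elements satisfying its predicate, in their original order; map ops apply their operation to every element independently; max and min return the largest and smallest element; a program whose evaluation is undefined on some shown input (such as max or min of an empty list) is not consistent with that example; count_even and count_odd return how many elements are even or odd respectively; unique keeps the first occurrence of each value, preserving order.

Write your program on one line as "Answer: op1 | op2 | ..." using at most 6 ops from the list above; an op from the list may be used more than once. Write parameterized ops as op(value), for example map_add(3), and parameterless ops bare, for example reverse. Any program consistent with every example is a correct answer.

map_neg | reverse | sort_asc | drop(4) | reverse | count_even

Check, running the answer program on each example:
  [2, 10, 40, -50, 21, -47, 30, -30, -42] -> [-2, -10, -40, 50, -21, 47, -30, 30, 42] -> [42, 30, -30, 47, -21, 50, -40, -10, -2] -> [-40, -30, -21, -10, -2, 30, 42, 47, 50] -> [-2, 30, 42, 47, 50] -> [50, 47, 42, 30, -2] -> 4
  [42, 21, 14, -38, 30, 23, 38] -> [-42, -21, -14, 38, -30, -23, -38] -> [-38, -23, -30, 38, -14, -21, -42] -> [-42, -38, -30, -23, -21, -14, 38] -> [-21, -14, 38] -> [38, -14, -21] -> 2
  [40, 12, 16, 7, -43, 12, 48, 8, 6, -31] -> [-40, -12, -16, -7, 43, -12, -48, -8, -6, 31] -> [31, -6, -8, -48, -12, 43, -7, -16, -12, -40] -> [-48, -40, -16, -12, -12, -8, -7, -6, 31, 43] -> [-12, -8, -7, -6, 31, 43] -> [43, 31, -6, -7, -8, -12] -> 3
  [47, 8, 38, 40, -7, -50] -> [-47, -8, -38, -40, 7, 50] -> [50, 7, -40, -38, -8, -47] -> [-47, -40, -38, -8, 7, 50] -> [7, 50] -> [50, 7] -> 1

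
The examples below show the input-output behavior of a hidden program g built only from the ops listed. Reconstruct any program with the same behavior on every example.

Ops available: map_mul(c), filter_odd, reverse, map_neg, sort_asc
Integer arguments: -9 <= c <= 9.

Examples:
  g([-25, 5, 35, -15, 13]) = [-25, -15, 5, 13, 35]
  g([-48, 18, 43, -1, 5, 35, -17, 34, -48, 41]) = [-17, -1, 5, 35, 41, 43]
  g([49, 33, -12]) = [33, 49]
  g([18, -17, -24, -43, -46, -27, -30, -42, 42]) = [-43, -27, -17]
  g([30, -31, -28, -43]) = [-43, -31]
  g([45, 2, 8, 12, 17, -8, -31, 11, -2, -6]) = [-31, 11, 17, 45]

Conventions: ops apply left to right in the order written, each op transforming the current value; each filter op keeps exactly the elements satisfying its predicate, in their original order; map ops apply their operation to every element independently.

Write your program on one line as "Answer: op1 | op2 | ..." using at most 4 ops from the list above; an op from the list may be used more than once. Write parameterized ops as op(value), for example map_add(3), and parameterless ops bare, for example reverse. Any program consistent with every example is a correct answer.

reverse | filter_odd | sort_asc

Check, running the answer program on each example:
  [-25, 5, 35, -15, 13] -> [13, -15, 35, 5, -25] -> [13, -15, 35, 5, -25] -> [-25, -15, 5, 13, 35]
  [-48, 18, 43, -1, 5, 35, -17, 34, -48, 41] -> [41, -48, 34, -17, 35, 5, -1, 43, 18, -48] -> [41, -17, 35, 5, -1, 43] -> [-17, -1, 5, 35, 41, 43]
  [49, 33, -12] -> [-12, 33, 49] -> [33, 49] -> [33, 49]
  [18, -17, -24, -43, -46, -27, -30, -42, 42] -> [42, -42, -30, -27, -46, -43, -24, -17, 18] -> [-27, -43, -17] -> [-43, -27, -17]
  [30, -31, -28, -43] -> [-43, -28, -31, 30] -> [-43, -31] -> [-43, -31]
  [45, 2, 8, 12, 17, -8, -31, 11, -2, -6] -> [-6, -2, 11, -31, -8, 17, 12, 8, 2, 45] -> [11, -31, 17, 45] -> [-31, 11, 17, 45]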